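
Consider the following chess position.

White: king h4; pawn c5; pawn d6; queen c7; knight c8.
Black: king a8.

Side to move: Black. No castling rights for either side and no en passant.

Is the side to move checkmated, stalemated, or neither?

Black to move; black king on a8.
In check: no.
King squares — a7: attacked by Qc7; b7: attacked by Qc7; b8: attacked by Qc7.
Legal moves for Black: none.
Not in check and no legal moves → stalemate.

stalemate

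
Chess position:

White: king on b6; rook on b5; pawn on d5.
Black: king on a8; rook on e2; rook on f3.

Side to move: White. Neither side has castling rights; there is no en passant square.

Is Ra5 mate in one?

After Ra5: black king on a8; in check: yes, from the white rook on a5.
Black has 1 legal reply: Kb8.
In check but a legal move exists → not checkmate.

no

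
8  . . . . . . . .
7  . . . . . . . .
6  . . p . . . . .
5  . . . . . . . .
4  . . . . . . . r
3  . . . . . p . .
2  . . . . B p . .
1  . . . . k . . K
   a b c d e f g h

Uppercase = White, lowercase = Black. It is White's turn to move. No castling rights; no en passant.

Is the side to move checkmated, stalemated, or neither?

checkmate

White to move; white king on h1.
In check: yes, from the black rook on h4.
King squares — g1: attacked by Pf2; g2: attacked by Pf3; h2: attacked by Rh4.
Legal moves for White: none.
In check with no legal moves → checkmate.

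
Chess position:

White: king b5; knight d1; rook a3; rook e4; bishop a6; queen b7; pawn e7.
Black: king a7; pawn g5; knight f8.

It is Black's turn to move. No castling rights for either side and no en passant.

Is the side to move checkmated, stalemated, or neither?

checkmate

Black to move; black king on a7.
In check: yes, from the white queen on b7.
King squares — a6: attacked by Ra3; b6: attacked by Kb5; b7: attacked by Ba6; a8: attacked by Qb7; b8: attacked by Qb7.
Legal moves for Black: none.
In check with no legal moves → checkmate.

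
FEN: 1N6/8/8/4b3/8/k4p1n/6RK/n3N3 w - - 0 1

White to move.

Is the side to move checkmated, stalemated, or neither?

neither

White to move; white king on h2.
In check: yes, from the black bishop on e5.
Legal moves for White: Kxh3, Kh1, Rg3.
White is in check but has 3 legal moves → neither.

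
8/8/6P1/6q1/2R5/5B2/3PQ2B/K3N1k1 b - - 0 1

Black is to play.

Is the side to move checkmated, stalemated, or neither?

checkmate

Black to move; black king on g1.
In check: yes, from the white bishop on h2.
King squares — f1: attacked by Qe2; h1: attacked by Bf3; f2: attacked by Qe2; g2: attacked by Ne1; h2: attacked by Qe2.
Legal moves for Black: none.
In check with no legal moves → checkmate.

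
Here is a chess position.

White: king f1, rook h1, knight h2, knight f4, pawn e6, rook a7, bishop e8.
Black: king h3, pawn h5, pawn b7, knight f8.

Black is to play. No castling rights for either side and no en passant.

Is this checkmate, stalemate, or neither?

neither

Black to move; black king on h3.
In check: yes, from the white knight on f4.
King squares — g2: attacked by Kf1; h2: attacked by Rh1; g3: available; g4: attacked by Nh2; h4: available.
Legal moves for Black: Kh4, Kg3.
Black is in check but has 2 legal moves → neither.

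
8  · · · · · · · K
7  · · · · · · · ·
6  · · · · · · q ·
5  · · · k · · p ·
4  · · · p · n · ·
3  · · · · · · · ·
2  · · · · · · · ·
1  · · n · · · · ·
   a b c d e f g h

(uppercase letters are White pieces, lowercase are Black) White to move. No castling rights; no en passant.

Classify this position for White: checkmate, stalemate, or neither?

White to move; white king on h8.
In check: no.
King squares — g7: attacked by Qg6; h7: attacked by Qg6; g8: attacked by Qg6.
Legal moves for White: none.
Not in check and no legal moves → stalemate.

stalemate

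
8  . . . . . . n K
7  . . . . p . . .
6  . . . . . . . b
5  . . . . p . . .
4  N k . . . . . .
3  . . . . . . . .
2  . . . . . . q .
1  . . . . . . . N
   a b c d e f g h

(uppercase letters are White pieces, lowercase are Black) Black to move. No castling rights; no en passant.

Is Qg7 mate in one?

After Qg7: white king on h8; in check: yes, from the black queen on g7.
King squares — g7: attacked by Bh6; h7: attacked by Qg7; g8: attacked by Qg7.
White has no legal moves → checkmate.

yes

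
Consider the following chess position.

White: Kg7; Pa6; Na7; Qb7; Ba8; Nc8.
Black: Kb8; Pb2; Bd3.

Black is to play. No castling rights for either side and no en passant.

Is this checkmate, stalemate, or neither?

checkmate

Black to move; black king on b8.
In check: yes, from the white queen on b7.
King squares — a7: attacked by Qb7; b7: attacked by Pa6; c7: attacked by Qb7; a8: attacked by Qb7; c8: attacked by Na7.
Legal moves for Black: none.
In check with no legal moves → checkmate.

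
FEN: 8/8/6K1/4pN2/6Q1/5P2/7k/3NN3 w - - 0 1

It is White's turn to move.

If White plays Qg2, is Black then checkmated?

After Qg2: black king on h2; in check: yes, from the white queen on g2.
King squares — g1: attacked by Qg2; h1: attacked by Qg2; g2: attacked by Ne1; g3: attacked by Qg2; h3: attacked by Qg2.
Black has no legal moves → checkmate.

yes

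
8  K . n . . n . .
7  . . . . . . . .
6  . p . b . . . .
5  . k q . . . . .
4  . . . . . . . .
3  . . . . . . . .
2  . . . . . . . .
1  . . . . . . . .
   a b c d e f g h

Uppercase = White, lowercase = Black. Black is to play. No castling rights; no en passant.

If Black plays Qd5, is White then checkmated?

After Qd5: white king on a8; in check: yes, from the black queen on d5.
King squares — a7: attacked by Nc8; b7: attacked by Qd5; b8: attacked by Bd6.
White has no legal moves → checkmate.

yes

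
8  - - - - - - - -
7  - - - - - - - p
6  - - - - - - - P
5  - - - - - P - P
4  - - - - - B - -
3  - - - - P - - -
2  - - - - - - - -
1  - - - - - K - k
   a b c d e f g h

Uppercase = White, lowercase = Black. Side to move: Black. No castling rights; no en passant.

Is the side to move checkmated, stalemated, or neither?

Black to move; black king on h1.
In check: no.
King squares — g1: attacked by Kf1; g2: attacked by Kf1; h2: attacked by Bf4.
Legal moves for Black: none.
Not in check and no legal moves → stalemate.

stalemate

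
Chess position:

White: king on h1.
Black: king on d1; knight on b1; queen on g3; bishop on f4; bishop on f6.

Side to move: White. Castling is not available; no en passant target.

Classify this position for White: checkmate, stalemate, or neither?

White to move; white king on h1.
In check: no.
King squares — g1: attacked by Qg3; g2: attacked by Qg3; h2: attacked by Qg3.
Legal moves for White: none.
Not in check and no legal moves → stalemate.

stalemate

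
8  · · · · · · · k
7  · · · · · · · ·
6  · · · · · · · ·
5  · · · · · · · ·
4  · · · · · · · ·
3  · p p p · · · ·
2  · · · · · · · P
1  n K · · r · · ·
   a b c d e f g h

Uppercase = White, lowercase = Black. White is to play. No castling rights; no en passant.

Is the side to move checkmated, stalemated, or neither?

White to move; white king on b1.
In check: yes, from the black rook on e1.
King squares — a1: attacked by Re1; c1: attacked by Re1; a2: attacked by Pb3; b2: attacked by Pc3; c2: attacked by Na1.
Legal moves for White: none.
In check with no legal moves → checkmate.

checkmate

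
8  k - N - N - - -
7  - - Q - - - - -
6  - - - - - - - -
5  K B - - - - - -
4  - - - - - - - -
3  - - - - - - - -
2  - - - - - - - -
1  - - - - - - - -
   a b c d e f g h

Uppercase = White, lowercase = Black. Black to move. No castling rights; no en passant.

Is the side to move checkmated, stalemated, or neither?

Black to move; black king on a8.
In check: no.
King squares — a7: attacked by Qc7; b7: attacked by Qc7; b8: attacked by Qc7.
Legal moves for Black: none.
Not in check and no legal moves → stalemate.

stalemate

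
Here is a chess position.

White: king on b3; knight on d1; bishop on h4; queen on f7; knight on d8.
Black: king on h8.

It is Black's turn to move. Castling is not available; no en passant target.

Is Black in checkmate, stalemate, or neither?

Black to move; black king on h8.
In check: no.
King squares — g7: attacked by Qf7; h7: attacked by Qf7; g8: attacked by Qf7.
Legal moves for Black: none.
Not in check and no legal moves → stalemate.

stalemate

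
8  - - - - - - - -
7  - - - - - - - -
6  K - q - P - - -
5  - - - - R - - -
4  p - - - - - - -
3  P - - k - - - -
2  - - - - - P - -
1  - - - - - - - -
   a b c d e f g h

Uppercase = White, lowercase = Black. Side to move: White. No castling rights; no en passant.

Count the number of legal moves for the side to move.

2

White to move; king on a6.
In check: yes, from the black queen on c6.
Legal moves: Ka7, Ka5.
Count: 2.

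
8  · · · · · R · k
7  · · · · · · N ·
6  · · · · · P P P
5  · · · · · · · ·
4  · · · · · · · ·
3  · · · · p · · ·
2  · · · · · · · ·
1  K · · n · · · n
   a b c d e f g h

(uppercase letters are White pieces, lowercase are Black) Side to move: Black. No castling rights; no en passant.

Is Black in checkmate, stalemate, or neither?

Black to move; black king on h8.
In check: yes, from the white rook on f8.
King squares — g7: attacked by Pf6; h7: attacked by Pg6; g8: attacked by Rf8.
Legal moves for Black: none.
In check with no legal moves → checkmate.

checkmate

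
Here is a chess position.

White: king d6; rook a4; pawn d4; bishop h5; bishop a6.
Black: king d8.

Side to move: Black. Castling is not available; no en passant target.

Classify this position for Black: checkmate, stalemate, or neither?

stalemate

Black to move; black king on d8.
In check: no.
King squares — c7: attacked by Kd6; d7: attacked by Kd6; e7: attacked by Kd6; c8: attacked by Ba6; e8: attacked by Bh5.
Legal moves for Black: none.
Not in check and no legal moves → stalemate.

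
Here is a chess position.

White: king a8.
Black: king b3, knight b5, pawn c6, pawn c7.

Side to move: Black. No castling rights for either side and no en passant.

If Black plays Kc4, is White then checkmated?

no

After Kc4: white king on a8; in check: no.
White is not in check, so this cannot be checkmate.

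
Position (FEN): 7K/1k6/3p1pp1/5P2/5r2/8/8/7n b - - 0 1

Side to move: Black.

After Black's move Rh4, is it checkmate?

no

After Rh4: white king on h8; in check: yes, from the black rook on h4.
White has 2 legal replies: Kg8, Kg7.
In check but a legal move exists → not checkmate.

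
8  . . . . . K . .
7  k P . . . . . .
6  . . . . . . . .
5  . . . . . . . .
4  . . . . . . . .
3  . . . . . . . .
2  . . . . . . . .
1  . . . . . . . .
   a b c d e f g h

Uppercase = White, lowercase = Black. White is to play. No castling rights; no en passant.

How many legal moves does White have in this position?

9

White to move; king on f8.
In check: no.
Legal moves: Kg8, Ke8, Kg7, Kf7, Ke7, b8=Q+, b8=R, b8=B+, b8=N.
Count: 9.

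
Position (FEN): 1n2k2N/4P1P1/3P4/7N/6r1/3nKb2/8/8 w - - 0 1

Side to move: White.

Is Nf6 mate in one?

After Nf6: black king on e8; in check: yes, from the white knight on f6.
King squares — d7: attacked by Nf6; e7: attacked by Pd6; f7: attacked by Nh8; d8: attacked by Pe7; f8: attacked by Pe7.
Black has no legal moves → checkmate.

yes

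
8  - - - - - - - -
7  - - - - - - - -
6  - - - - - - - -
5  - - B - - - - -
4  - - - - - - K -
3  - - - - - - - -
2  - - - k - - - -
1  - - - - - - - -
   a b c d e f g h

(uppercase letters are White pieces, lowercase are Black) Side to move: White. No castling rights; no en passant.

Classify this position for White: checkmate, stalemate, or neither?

White to move; white king on g4.
In check: no.
Legal moves for White include: Bf8, Be7, Ba7, Bd6, Bb6, Bd4, Bb4+, Be3+, Ba3, Bf2, Bg1, Kh5, Kg5, Kf5, Kh4, Kf4, Kh3, Kg3, ... (list truncated; more exist).
White has legal moves and is not in check → neither.

neither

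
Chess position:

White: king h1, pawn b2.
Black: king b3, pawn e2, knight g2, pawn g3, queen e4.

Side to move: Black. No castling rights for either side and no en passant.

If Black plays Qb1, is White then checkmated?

After Qb1: white king on h1; in check: yes, from the black queen on b1.
White has 1 legal reply: Kxg2.
In check but a legal move exists → not checkmate.

no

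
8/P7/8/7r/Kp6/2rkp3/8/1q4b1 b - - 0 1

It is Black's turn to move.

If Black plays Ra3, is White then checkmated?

yes

After Ra3: white king on a4; in check: yes, from the black rook on a3.
King squares — a3: attacked by Pb4; b3: attacked by Qb1; b4: attacked by Qb1; a5: attacked by Ra3; b5: attacked by Rh5.
White has no legal moves → checkmate.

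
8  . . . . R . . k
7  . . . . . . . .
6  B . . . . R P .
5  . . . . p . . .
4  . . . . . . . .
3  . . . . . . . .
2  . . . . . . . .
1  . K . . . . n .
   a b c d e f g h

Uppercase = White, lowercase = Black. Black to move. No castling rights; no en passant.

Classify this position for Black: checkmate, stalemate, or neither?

Black to move; black king on h8.
In check: yes, from the white rook on e8.
King squares — g7: available; h7: attacked by Pg6; g8: attacked by Re8.
Legal moves for Black: Kg7.
Black is in check but has 1 legal move → neither.

neither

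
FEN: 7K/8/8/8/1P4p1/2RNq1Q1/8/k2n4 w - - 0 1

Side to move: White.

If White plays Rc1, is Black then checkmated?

no

After Rc1: black king on a1; in check: yes, from the white rook on c1.
Black has 2 legal replies: Ka2, Qxc1.
In check but a legal move exists → not checkmate.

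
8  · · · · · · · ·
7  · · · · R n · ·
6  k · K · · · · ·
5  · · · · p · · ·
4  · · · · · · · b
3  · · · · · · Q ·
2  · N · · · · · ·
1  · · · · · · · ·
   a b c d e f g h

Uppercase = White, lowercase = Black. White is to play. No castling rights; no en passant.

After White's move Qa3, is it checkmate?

After Qa3: black king on a6; in check: yes, from the white queen on a3.
King squares — a5: attacked by Qa3; b5: attacked by Kc6; b6: attacked by Kc6; a7: attacked by Qa3; b7: attacked by Kc6.
Black has no legal moves → checkmate.

yes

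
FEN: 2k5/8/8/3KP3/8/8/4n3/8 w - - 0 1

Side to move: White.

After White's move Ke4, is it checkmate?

After Ke4: black king on c8; in check: no.
Black is not in check, so this cannot be checkmate.

no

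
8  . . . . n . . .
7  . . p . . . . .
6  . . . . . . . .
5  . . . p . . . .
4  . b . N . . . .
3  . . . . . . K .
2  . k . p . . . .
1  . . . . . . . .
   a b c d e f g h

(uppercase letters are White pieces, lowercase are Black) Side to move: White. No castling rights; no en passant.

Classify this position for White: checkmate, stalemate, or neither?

White to move; white king on g3.
In check: no.
Legal moves for White: Ne6, Nc6, Nf5, Nb5, Nf3, Nb3, Ne2, Nc2, Kh4, Kg4, Kf4, Kh3, Kf3, Kh2, Kg2, Kf2.
White has 16 legal moves and is not in check → neither.

neither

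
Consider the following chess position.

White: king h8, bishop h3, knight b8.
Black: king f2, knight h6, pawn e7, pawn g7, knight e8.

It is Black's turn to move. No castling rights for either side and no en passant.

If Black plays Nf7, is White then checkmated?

no

After Nf7: white king on h8; in check: yes, from the black knight on f7.
White has 2 legal replies: Kg8, Kh7.
In check but a legal move exists → not checkmate.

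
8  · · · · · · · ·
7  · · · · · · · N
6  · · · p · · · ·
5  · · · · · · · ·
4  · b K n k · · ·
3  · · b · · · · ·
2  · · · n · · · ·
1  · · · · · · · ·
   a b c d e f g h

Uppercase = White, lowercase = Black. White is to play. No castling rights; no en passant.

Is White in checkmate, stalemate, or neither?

White to move; white king on c4.
In check: yes, from the black knight on d2.
King squares — b3: attacked by Nd2; c3: attacked by Bb4; d3: attacked by Ke4; b4: attacked by Bc3; d4: attacked by Bc3; b5: attacked by Nd4; c5: attacked by Bb4; d5: attacked by Ke4.
Legal moves for White: none.
In check with no legal moves → checkmate.

checkmate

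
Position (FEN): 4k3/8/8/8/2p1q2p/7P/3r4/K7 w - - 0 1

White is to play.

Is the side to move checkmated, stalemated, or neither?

stalemate

White to move; white king on a1.
In check: no.
King squares — b1: attacked by Qe4; a2: attacked by Rd2; b2: attacked by Rd2.
Legal moves for White: none.
Not in check and no legal moves → stalemate.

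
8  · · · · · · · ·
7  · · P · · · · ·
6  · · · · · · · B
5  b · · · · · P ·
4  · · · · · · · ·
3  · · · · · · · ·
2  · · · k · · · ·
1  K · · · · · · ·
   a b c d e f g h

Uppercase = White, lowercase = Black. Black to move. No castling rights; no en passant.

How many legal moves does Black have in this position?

12

Black to move; king on d2.
In check: no.
Legal moves: Bxc7, Bb6, Bb4, Bc3+, Ke3, Kd3, Kc3, Ke2, Kc2, Ke1, Kd1, Kc1.
Count: 12.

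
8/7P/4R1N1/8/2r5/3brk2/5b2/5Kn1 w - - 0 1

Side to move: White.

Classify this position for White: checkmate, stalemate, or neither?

checkmate

White to move; white king on f1.
In check: yes, from the black bishop on d3.
King squares — e1: attacked by Bf2; g1: attacked by Bf2; e2: attacked by Ng1; f2: attacked by Kf3; g2: attacked by Kf3.
Legal moves for White: none.
In check with no legal moves → checkmate.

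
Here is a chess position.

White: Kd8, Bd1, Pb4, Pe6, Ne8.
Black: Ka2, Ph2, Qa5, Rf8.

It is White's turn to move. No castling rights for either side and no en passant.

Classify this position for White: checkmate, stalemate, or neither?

White to move; white king on d8.
In check: yes, from the black queen on a5.
King squares — c7: attacked by Qa5; d7: available; e7: available; c8: available; e8: own knight.
Legal moves for White: Kc8, Ke7, Kd7, bxa5.
White is in check but has 4 legal moves → neither.

neither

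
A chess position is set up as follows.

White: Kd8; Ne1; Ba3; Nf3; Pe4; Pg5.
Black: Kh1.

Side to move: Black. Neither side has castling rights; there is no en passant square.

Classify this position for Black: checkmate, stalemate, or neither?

stalemate

Black to move; black king on h1.
In check: no.
King squares — g1: attacked by Nf3; g2: attacked by Ne1; h2: attacked by Nf3.
Legal moves for Black: none.
Not in check and no legal moves → stalemate.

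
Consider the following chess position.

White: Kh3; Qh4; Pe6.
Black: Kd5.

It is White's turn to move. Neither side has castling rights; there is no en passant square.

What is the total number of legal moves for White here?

White to move; king on h3.
In check: no.
Legal moves: Qh8, Qd8+, Qh7, Qe7, Qh6, Qf6, Qh5+, Qg5+, Qg4, Qf4, Qe4+, Qd4+, Qc4+, Qb4, Qa4, Qg3, Qf2, Qe1, Kg4, Kg3, Kh2, Kg2, e7.
Count: 23.

23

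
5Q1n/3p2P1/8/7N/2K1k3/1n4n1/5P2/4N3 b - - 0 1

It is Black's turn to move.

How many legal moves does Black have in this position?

Black to move; king on e4.
In check: no.
Legal moves: Nf7, Ng6, Ke5, Nxh5, Nf5, Ne2, Nh1, Nf1, Nc5, Na5+, Nd4, Nd2+, Nc1, Na1, d6, d5+.
Count: 16.

16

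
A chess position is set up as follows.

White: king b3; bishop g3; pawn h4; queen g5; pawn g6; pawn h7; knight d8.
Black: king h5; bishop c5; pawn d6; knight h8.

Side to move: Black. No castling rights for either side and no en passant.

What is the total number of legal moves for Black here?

Black to move; king on h5.
In check: yes, from the white queen on g5.
Legal moves: none.
Count: 0.

0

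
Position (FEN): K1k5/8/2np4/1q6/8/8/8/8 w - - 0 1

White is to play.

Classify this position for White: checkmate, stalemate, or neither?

White to move; white king on a8.
In check: no.
King squares — a7: attacked by Nc6; b7: attacked by Qb5; b8: attacked by Qb5.
Legal moves for White: none.
Not in check and no legal moves → stalemate.

stalemate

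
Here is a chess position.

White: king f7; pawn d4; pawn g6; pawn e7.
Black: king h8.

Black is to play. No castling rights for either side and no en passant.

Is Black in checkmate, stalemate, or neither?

stalemate

Black to move; black king on h8.
In check: no.
King squares — g7: attacked by Kf7; h7: attacked by Pg6; g8: attacked by Kf7.
Legal moves for Black: none.
Not in check and no legal moves → stalemate.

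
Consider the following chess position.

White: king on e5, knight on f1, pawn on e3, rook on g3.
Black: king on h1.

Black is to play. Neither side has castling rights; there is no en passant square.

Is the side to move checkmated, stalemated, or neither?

stalemate

Black to move; black king on h1.
In check: no.
King squares — g1: attacked by Rg3; g2: attacked by Rg3; h2: attacked by Nf1.
Legal moves for Black: none.
Not in check and no legal moves → stalemate.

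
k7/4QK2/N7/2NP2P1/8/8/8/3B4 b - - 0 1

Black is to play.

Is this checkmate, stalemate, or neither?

stalemate

Black to move; black king on a8.
In check: no.
King squares — a7: attacked by Qe7; b7: attacked by Nc5; b8: attacked by Na6.
Legal moves for Black: none.
Not in check and no legal moves → stalemate.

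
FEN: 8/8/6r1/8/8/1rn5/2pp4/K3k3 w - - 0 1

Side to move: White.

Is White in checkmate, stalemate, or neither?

White to move; white king on a1.
In check: no.
King squares — b1: attacked by Pc2; a2: attacked by Nc3; b2: attacked by Rb3.
Legal moves for White: none.
Not in check and no legal moves → stalemate.

stalemate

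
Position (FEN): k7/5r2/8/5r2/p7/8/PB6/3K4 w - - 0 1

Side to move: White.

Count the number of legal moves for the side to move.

White to move; king on d1.
In check: no.
Legal moves: Bh8, Bg7, Bf6, Be5, Bd4, Bc3, Ba3, Bc1, Ba1, Ke2, Kd2, Kc2, Ke1, Kc1, a3.
Count: 15.

15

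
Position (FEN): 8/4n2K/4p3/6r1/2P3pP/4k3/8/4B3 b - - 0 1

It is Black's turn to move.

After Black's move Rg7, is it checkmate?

no

After Rg7: white king on h7; in check: yes, from the black rook on g7.
White has 3 legal replies: Kh8, Kxg7, Kh6.
In check but a legal move exists → not checkmate.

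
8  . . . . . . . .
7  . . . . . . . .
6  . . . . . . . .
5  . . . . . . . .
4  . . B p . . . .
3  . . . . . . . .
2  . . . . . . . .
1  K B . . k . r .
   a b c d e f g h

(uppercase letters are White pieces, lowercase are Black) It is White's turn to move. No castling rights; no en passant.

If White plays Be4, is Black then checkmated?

no

After Be4: black king on e1; in check: no.
Black is not in check, so this cannot be checkmate.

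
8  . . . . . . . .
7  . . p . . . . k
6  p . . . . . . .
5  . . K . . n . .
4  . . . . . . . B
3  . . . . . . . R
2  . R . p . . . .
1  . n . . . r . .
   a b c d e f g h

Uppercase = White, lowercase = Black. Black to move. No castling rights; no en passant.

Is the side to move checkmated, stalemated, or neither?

Black to move; black king on h7.
In check: no.
Legal moves for Black include: Kh8, Kg8, Kg7, Kh6, Kg6, Ng7, Ne7, Nh6, Nd6, Nxh4, Nd4, Ng3, Ne3, Rf4, Rf3, Rf2, Rh1, Rg1, ... (list truncated; more exist).
Black has legal moves and is not in check → neither.

neither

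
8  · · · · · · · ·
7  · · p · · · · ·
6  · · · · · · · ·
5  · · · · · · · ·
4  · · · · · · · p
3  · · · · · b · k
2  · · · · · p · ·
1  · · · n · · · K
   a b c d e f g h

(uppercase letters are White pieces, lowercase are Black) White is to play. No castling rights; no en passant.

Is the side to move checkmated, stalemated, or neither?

White to move; white king on h1.
In check: yes, from the black bishop on f3.
King squares — g1: attacked by Pf2; g2: attacked by Bf3; h2: attacked by Kh3.
Legal moves for White: none.
In check with no legal moves → checkmate.

checkmate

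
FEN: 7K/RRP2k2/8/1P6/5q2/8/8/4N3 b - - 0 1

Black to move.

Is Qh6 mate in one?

yes

After Qh6: white king on h8; in check: yes, from the black queen on h6.
King squares — g7: attacked by Qh6; h7: attacked by Qh6; g8: attacked by Kf7.
White has no legal moves → checkmate.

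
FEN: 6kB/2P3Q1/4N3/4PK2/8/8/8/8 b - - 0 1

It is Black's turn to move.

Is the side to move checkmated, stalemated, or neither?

checkmate

Black to move; black king on g8.
In check: yes, from the white queen on g7.
King squares — f7: attacked by Qg7; g7: attacked by Ne6; h7: attacked by Qg7; f8: attacked by Ne6; h8: attacked by Qg7.
Legal moves for Black: none.
In check with no legal moves → checkmate.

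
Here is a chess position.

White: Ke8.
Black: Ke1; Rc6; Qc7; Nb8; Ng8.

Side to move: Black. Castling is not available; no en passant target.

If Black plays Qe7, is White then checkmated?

After Qe7: white king on e8; in check: yes, from the black queen on e7.
King squares — d7: attacked by Qe7; e7: attacked by Ng8; f7: attacked by Qe7; d8: attacked by Qe7; f8: attacked by Qe7.
White has no legal moves → checkmate.

yes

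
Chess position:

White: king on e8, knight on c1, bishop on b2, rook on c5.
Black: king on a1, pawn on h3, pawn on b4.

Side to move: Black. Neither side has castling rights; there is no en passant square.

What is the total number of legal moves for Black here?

2

Black to move; king on a1.
In check: yes, from the white bishop on b2.
Legal moves: Kxb2, Kb1.
Count: 2.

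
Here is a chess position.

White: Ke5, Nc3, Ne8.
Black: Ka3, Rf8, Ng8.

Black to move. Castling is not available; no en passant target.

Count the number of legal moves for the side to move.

Black to move; king on a3.
In check: no.
Legal moves: Ne7, Nh6, Nf6, Rxe8+, Rf7, Rf6, Rf5+, Rf4, Rf3, Rf2, Rf1, Kb4, Kb3, Kb2.
Count: 14.

14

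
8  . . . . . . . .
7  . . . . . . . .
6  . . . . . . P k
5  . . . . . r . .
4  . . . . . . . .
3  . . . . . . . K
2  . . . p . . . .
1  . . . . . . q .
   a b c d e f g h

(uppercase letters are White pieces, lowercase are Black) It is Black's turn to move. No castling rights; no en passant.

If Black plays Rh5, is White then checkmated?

After Rh5: white king on h3; in check: yes, from the black rook on h5.
King squares — g2: attacked by Qg1; h2: attacked by Qg1; g3: attacked by Qg1; g4: attacked by Qg1; h4: attacked by Rh5.
White has no legal moves → checkmate.

yes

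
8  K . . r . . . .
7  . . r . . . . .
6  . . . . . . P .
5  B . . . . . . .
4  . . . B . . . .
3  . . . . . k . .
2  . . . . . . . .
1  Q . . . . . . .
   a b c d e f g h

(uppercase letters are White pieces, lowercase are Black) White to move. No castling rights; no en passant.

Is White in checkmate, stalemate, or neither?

checkmate

White to move; white king on a8.
In check: yes, from the black rook on d8.
King squares — a7: attacked by Rc7; b7: attacked by Rc7; b8: attacked by Rd8.
Legal moves for White: none.
In check with no legal moves → checkmate.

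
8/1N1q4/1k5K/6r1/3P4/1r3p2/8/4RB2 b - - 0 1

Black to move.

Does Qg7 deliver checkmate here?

After Qg7: white king on h6; in check: yes, from the black queen on g7.
King squares — g5: attacked by Qg7; h5: attacked by Rg5; g6: attacked by Rg5; g7: attacked by Rg5; h7: attacked by Qg7.
White has no legal moves → checkmate.

yes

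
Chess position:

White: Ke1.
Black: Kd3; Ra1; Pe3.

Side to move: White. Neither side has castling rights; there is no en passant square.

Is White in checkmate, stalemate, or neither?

White to move; white king on e1.
In check: yes, from the black rook on a1.
King squares — d1: attacked by Ra1; f1: attacked by Ra1; d2: attacked by Kd3; e2: attacked by Kd3; f2: attacked by Pe3.
Legal moves for White: none.
In check with no legal moves → checkmate.

checkmate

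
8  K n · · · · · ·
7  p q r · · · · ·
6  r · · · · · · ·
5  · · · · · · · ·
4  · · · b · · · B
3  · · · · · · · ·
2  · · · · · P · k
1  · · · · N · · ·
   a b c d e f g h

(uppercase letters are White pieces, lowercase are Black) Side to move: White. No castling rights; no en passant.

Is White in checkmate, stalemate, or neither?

White to move; white king on a8.
In check: yes, from the black queen on b7.
King squares — a7: attacked by Bd4; b7: attacked by Rc7; b8: attacked by Qb7.
Legal moves for White: none.
In check with no legal moves → checkmate.

checkmate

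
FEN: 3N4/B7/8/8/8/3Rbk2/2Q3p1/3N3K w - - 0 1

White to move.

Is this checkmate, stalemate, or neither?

White to move; white king on h1.
In check: yes, from the black pawn on g2.
Legal moves for White: Kh2, Qxg2+.
White is in check but has 2 legal moves → neither.

neither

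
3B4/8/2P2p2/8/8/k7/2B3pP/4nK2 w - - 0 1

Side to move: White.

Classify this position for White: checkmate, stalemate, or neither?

White to move; white king on f1.
In check: yes, from the black pawn on g2.
King squares — e1: available; g1: available; e2: available; f2: available; g2: attacked by Ne1.
Legal moves for White: Kf2, Ke2, Kg1, Kxe1.
White is in check but has 4 legal moves → neither.

neither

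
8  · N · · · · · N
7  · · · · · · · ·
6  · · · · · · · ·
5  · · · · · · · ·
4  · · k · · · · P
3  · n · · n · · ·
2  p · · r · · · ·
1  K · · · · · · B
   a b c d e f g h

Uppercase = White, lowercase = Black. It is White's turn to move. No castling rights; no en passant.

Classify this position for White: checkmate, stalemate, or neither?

White to move; white king on a1.
In check: yes, from the black knight on b3.
King squares — b1: attacked by Pa2; a2: attacked by Rd2; b2: attacked by Rd2.
Legal moves for White: none.
In check with no legal moves → checkmate.

checkmate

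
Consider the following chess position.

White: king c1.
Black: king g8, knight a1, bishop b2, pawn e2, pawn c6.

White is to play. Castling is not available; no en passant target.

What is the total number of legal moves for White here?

White to move; king on c1.
In check: yes, from the black bishop on b2.
Legal moves: Kd2, Kxb2, Kb1.
Count: 3.

3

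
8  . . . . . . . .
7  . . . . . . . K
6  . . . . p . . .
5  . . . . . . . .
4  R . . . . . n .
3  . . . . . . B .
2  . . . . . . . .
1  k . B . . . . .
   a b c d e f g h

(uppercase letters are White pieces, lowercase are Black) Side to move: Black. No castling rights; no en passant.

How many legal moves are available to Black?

1

Black to move; king on a1.
In check: yes, from the white rook on a4.
Legal moves: Kb1.
Count: 1.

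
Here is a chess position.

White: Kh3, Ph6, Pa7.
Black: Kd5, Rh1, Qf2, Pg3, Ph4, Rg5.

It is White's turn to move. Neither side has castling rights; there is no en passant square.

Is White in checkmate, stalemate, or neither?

checkmate

White to move; white king on h3.
In check: yes, from the black rook on h1.
King squares — g2: attacked by Qf2; h2: attacked by Rh1; g3: attacked by Qf2; g4: attacked by Rg5; h4: attacked by Rh1.
Legal moves for White: none.
In check with no legal moves → checkmate.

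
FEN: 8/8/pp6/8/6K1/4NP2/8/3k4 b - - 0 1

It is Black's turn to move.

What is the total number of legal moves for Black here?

Black to move; king on d1.
In check: yes, from the white knight on e3.
Legal moves: Ke2, Kd2, Ke1, Kc1.
Count: 4.

4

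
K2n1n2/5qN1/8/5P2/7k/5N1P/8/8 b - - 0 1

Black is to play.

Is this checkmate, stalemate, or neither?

neither

Black to move; black king on h4.
In check: yes, from the white knight on f3.
Legal moves for Black: Kxh3, Kg3.
Black is in check but has 2 legal moves → neither.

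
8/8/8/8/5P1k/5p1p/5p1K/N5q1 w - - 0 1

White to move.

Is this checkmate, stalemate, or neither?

White to move; white king on h2.
In check: yes, from the black queen on g1.
King squares — g1: attacked by Pf2; h1: attacked by Qg1; g2: attacked by Qg1; g3: attacked by Qg1; h3: attacked by Kh4.
Legal moves for White: none.
In check with no legal moves → checkmate.

checkmate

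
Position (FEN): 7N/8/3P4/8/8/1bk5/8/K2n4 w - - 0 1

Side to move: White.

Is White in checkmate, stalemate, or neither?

White to move; white king on a1.
In check: no.
Legal moves for White: Nf7, Ng6, Kb1, d7.
White has 4 legal moves and is not in check → neither.

neither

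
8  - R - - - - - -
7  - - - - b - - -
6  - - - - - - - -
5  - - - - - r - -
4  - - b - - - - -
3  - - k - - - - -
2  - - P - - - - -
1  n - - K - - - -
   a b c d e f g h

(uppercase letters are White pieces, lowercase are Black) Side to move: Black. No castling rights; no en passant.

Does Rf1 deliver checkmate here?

After Rf1: white king on d1; in check: yes, from the black rook on f1.
King squares — c1: attacked by Rf1; e1: attacked by Rf1; c2: own pawn; d2: attacked by Kc3; e2: attacked by Bc4.
White has no legal moves → checkmate.

yes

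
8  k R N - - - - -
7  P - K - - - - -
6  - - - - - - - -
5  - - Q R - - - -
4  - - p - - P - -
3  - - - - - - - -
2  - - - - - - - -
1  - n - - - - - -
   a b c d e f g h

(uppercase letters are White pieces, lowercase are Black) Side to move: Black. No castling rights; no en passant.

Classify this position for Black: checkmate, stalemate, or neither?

Black to move; black king on a8.
In check: yes, from the white rook on b8.
King squares — a7: attacked by Qc5; b7: attacked by Kc7; b8: attacked by Pa7.
Legal moves for Black: none.
In check with no legal moves → checkmate.

checkmate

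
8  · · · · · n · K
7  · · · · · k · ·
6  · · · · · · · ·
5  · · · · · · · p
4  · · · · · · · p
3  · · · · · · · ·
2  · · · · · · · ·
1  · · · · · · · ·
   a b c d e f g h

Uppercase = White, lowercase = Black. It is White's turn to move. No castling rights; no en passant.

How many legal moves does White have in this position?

0

White to move; king on h8.
In check: no.
Legal moves: none.
Count: 0.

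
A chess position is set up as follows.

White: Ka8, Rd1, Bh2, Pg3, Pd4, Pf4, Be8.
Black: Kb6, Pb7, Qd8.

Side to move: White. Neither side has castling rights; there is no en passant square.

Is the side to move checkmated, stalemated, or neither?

White to move; white king on a8.
In check: yes, from the black queen on d8.
King squares — a7: attacked by Kb6; b7: attacked by Kb6; b8: attacked by Qd8.
Legal moves for White: none.
In check with no legal moves → checkmate.

checkmate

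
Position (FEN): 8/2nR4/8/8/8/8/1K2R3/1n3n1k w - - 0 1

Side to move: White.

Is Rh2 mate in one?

After Rh2: black king on h1; in check: yes, from the white rook on h2.
Black has 3 legal replies: Kxh2, Kg1, Nxh2.
In check but a legal move exists → not checkmate.

no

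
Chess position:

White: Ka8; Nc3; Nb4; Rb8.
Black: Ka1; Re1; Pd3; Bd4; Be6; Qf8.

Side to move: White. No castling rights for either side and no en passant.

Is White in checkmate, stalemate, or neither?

White to move; white king on a8.
In check: no.
Legal moves for White include: Rxf8, Re8, Rd8, Rc8, Kb7, Nc6, Na6, Nbd5, Nxd3, Nc2+, Nba2, Ncd5, Nb5, Ne4, Na4, Ne2, Nca2, Nd1, ... (list truncated; more exist).
White has legal moves and is not in check → neither.

neither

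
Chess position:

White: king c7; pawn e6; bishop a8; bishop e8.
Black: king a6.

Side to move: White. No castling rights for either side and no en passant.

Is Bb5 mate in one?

After Bb5: black king on a6; in check: yes, from the white bishop on b5.
Black has 3 legal replies: Ka7, Kxb5, Ka5.
In check but a legal move exists → not checkmate.

no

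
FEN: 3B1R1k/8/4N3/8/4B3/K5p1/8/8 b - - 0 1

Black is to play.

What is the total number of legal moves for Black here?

0

Black to move; king on h8.
In check: yes, from the white rook on f8.
Legal moves: none.
Count: 0.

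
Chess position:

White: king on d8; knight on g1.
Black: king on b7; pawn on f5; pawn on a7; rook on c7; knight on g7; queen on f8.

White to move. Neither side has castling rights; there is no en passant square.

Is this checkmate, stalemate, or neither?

checkmate

White to move; white king on d8.
In check: yes, from the black queen on f8.
King squares — c7: attacked by Kb7; d7: attacked by Rc7; e7: attacked by Rc7; c8: attacked by Kb7; e8: attacked by Ng7.
Legal moves for White: none.
In check with no legal moves → checkmate.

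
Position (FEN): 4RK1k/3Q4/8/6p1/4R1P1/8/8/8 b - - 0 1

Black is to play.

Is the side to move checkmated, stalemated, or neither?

Black to move; black king on h8.
In check: no.
King squares — g7: attacked by Qd7; h7: attacked by Qd7; g8: attacked by Kf8.
Legal moves for Black: none.
Not in check and no legal moves → stalemate.

stalemate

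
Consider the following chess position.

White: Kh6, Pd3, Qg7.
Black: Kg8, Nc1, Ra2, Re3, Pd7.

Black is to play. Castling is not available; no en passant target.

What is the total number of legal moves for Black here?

Black to move; king on g8.
In check: yes, from the white queen on g7.
Legal moves: none.
Count: 0.

0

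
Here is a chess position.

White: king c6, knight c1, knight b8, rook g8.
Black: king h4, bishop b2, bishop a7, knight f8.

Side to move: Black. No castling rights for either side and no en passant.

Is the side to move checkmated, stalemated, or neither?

Black to move; black king on h4.
In check: no.
Legal moves for Black include: Nh7, Nd7, Ng6, Ne6, Bxb8, Bb6, Bc5, Bad4, Be3, Bf2, Bg1, Kh5, Kh3, Bh8, Bg7, Bf6, Be5, Bbd4, ... (list truncated; more exist).
Black has legal moves and is not in check → neither.

neither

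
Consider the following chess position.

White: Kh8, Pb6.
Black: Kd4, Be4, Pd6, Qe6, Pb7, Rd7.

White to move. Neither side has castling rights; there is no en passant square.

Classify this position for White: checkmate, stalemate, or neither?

stalemate

White to move; white king on h8.
In check: no.
King squares — g7: attacked by Rd7; h7: attacked by Be4; g8: attacked by Qe6.
Legal moves for White: none.
Not in check and no legal moves → stalemate.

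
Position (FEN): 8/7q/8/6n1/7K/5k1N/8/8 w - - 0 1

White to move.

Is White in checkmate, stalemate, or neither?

neither

White to move; white king on h4.
In check: yes, from the black queen on h7.
King squares — g3: attacked by Kf3; h3: own knight; g4: attacked by Kf3; g5: available; h5: attacked by Qh7.
Legal moves for White: Kxg5.
White is in check but has 1 legal move → neither.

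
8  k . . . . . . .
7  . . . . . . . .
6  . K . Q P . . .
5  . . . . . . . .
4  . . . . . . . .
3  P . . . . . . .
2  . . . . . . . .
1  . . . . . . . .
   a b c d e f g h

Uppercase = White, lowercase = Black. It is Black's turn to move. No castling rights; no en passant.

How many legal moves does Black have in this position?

Black to move; king on a8.
In check: no.
Legal moves: none.
Count: 0.

0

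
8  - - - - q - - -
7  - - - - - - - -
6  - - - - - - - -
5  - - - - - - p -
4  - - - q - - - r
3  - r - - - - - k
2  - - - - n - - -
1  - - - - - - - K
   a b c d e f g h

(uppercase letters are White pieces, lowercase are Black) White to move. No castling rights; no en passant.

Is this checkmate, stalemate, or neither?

stalemate

White to move; white king on h1.
In check: no.
King squares — g1: attacked by Ne2; g2: attacked by Kh3; h2: attacked by Kh3.
Legal moves for White: none.
Not in check and no legal moves → stalemate.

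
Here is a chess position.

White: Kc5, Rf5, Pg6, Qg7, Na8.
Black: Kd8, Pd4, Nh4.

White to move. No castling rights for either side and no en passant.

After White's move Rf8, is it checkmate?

yes

After Rf8: black king on d8; in check: yes, from the white rook on f8.
King squares — c7: attacked by Qg7; d7: attacked by Qg7; e7: attacked by Qg7; c8: attacked by Rf8; e8: attacked by Rf8.
Black has no legal moves → checkmate.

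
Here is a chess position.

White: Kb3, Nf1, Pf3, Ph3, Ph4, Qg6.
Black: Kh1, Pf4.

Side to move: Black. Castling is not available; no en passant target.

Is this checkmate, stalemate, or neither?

Black to move; black king on h1.
In check: no.
King squares — g1: attacked by Qg6; g2: attacked by Qg6; h2: attacked by Nf1.
Legal moves for Black: none.
Not in check and no legal moves → stalemate.

stalemate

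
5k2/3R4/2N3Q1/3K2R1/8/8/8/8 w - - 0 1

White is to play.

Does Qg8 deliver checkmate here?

After Qg8: black king on f8; in check: yes, from the white queen on g8.
King squares — e7: attacked by Nc6; f7: attacked by Rd7; g7: attacked by Rg5; e8: attacked by Qg8; g8: attacked by Rg5.
Black has no legal moves → checkmate.

yes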